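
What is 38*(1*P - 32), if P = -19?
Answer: -1938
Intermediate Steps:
38*(1*P - 32) = 38*(1*(-19) - 32) = 38*(-19 - 32) = 38*(-51) = -1938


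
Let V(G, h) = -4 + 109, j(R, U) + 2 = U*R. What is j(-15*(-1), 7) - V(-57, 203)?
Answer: -2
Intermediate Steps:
j(R, U) = -2 + R*U (j(R, U) = -2 + U*R = -2 + R*U)
V(G, h) = 105
j(-15*(-1), 7) - V(-57, 203) = (-2 - 15*(-1)*7) - 1*105 = (-2 + 15*7) - 105 = (-2 + 105) - 105 = 103 - 105 = -2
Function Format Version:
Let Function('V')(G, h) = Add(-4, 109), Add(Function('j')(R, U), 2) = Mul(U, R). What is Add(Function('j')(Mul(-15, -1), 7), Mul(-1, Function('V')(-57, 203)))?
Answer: -2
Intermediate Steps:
Function('j')(R, U) = Add(-2, Mul(R, U)) (Function('j')(R, U) = Add(-2, Mul(U, R)) = Add(-2, Mul(R, U)))
Function('V')(G, h) = 105
Add(Function('j')(Mul(-15, -1), 7), Mul(-1, Function('V')(-57, 203))) = Add(Add(-2, Mul(Mul(-15, -1), 7)), Mul(-1, 105)) = Add(Add(-2, Mul(15, 7)), -105) = Add(Add(-2, 105), -105) = Add(103, -105) = -2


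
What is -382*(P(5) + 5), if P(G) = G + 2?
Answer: -4584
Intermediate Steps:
P(G) = 2 + G
-382*(P(5) + 5) = -382*((2 + 5) + 5) = -382*(7 + 5) = -382*12 = -4584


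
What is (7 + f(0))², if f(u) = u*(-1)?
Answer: 49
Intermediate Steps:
f(u) = -u
(7 + f(0))² = (7 - 1*0)² = (7 + 0)² = 7² = 49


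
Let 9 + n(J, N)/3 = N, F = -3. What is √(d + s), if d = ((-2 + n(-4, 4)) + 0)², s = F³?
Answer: √262 ≈ 16.186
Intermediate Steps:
n(J, N) = -27 + 3*N
s = -27 (s = (-3)³ = -27)
d = 289 (d = ((-2 + (-27 + 3*4)) + 0)² = ((-2 + (-27 + 12)) + 0)² = ((-2 - 15) + 0)² = (-17 + 0)² = (-17)² = 289)
√(d + s) = √(289 - 27) = √262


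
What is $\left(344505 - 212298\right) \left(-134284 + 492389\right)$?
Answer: $47343987735$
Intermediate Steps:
$\left(344505 - 212298\right) \left(-134284 + 492389\right) = 132207 \cdot 358105 = 47343987735$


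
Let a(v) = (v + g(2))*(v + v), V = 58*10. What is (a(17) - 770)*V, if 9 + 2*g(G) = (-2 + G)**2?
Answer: -200100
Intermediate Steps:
V = 580
g(G) = -9/2 + (-2 + G)**2/2
a(v) = 2*v*(-9/2 + v) (a(v) = (v + (-9/2 + (-2 + 2)**2/2))*(v + v) = (v + (-9/2 + (1/2)*0**2))*(2*v) = (v + (-9/2 + (1/2)*0))*(2*v) = (v + (-9/2 + 0))*(2*v) = (v - 9/2)*(2*v) = (-9/2 + v)*(2*v) = 2*v*(-9/2 + v))
(a(17) - 770)*V = (17*(-9 + 2*17) - 770)*580 = (17*(-9 + 34) - 770)*580 = (17*25 - 770)*580 = (425 - 770)*580 = -345*580 = -200100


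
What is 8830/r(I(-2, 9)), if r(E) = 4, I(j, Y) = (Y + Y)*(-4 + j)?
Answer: 4415/2 ≈ 2207.5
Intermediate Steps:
I(j, Y) = 2*Y*(-4 + j) (I(j, Y) = (2*Y)*(-4 + j) = 2*Y*(-4 + j))
8830/r(I(-2, 9)) = 8830/4 = 8830*(1/4) = 4415/2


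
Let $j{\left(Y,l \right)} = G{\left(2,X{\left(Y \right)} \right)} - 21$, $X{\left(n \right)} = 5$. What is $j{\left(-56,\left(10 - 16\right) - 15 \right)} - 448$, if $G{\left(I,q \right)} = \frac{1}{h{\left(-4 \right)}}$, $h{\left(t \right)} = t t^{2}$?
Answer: $- \frac{30017}{64} \approx -469.02$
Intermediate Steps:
$h{\left(t \right)} = t^{3}$
$G{\left(I,q \right)} = - \frac{1}{64}$ ($G{\left(I,q \right)} = \frac{1}{\left(-4\right)^{3}} = \frac{1}{-64} = - \frac{1}{64}$)
$j{\left(Y,l \right)} = - \frac{1345}{64}$ ($j{\left(Y,l \right)} = - \frac{1}{64} - 21 = - \frac{1345}{64}$)
$j{\left(-56,\left(10 - 16\right) - 15 \right)} - 448 = - \frac{1345}{64} - 448 = - \frac{30017}{64}$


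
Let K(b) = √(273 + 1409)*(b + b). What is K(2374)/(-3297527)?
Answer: -137692*√2/3297527 ≈ -0.059052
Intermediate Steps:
K(b) = 58*b*√2 (K(b) = √1682*(2*b) = (29*√2)*(2*b) = 58*b*√2)
K(2374)/(-3297527) = (58*2374*√2)/(-3297527) = (137692*√2)*(-1/3297527) = -137692*√2/3297527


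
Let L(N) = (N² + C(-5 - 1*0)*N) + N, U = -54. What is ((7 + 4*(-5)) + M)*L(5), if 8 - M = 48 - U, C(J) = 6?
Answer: -6420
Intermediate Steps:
L(N) = N² + 7*N (L(N) = (N² + 6*N) + N = N² + 7*N)
M = -94 (M = 8 - (48 - 1*(-54)) = 8 - (48 + 54) = 8 - 1*102 = 8 - 102 = -94)
((7 + 4*(-5)) + M)*L(5) = ((7 + 4*(-5)) - 94)*(5*(7 + 5)) = ((7 - 20) - 94)*(5*12) = (-13 - 94)*60 = -107*60 = -6420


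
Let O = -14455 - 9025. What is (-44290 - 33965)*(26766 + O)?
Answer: -257145930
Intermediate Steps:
O = -23480
(-44290 - 33965)*(26766 + O) = (-44290 - 33965)*(26766 - 23480) = -78255*3286 = -257145930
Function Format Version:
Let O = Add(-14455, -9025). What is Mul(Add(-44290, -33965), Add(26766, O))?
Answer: -257145930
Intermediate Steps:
O = -23480
Mul(Add(-44290, -33965), Add(26766, O)) = Mul(Add(-44290, -33965), Add(26766, -23480)) = Mul(-78255, 3286) = -257145930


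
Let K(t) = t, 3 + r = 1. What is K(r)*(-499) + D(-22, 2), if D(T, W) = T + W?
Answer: 978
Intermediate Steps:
r = -2 (r = -3 + 1 = -2)
K(r)*(-499) + D(-22, 2) = -2*(-499) + (-22 + 2) = 998 - 20 = 978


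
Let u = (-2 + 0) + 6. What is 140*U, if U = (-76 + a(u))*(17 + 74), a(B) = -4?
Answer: -1019200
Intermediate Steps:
u = 4 (u = -2 + 6 = 4)
U = -7280 (U = (-76 - 4)*(17 + 74) = -80*91 = -7280)
140*U = 140*(-7280) = -1019200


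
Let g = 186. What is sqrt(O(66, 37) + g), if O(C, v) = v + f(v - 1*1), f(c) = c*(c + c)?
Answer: sqrt(2815) ≈ 53.057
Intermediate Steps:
f(c) = 2*c**2 (f(c) = c*(2*c) = 2*c**2)
O(C, v) = v + 2*(-1 + v)**2 (O(C, v) = v + 2*(v - 1*1)**2 = v + 2*(v - 1)**2 = v + 2*(-1 + v)**2)
sqrt(O(66, 37) + g) = sqrt((37 + 2*(-1 + 37)**2) + 186) = sqrt((37 + 2*36**2) + 186) = sqrt((37 + 2*1296) + 186) = sqrt((37 + 2592) + 186) = sqrt(2629 + 186) = sqrt(2815)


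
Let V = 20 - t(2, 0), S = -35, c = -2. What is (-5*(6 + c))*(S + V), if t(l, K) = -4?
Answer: 220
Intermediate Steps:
V = 24 (V = 20 - 1*(-4) = 20 + 4 = 24)
(-5*(6 + c))*(S + V) = (-5*(6 - 2))*(-35 + 24) = -5*4*(-11) = -20*(-11) = 220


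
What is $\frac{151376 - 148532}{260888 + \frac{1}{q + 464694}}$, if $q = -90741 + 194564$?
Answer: $\frac{1616862348}{148319263097} \approx 0.010901$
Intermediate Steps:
$q = 103823$
$\frac{151376 - 148532}{260888 + \frac{1}{q + 464694}} = \frac{151376 - 148532}{260888 + \frac{1}{103823 + 464694}} = \frac{151376 - 148532}{260888 + \frac{1}{568517}} = \frac{2844}{\frac{148319263097}{568517}} = 2844 \cdot \frac{568517}{148319263097} = \frac{1616862348}{148319263097}$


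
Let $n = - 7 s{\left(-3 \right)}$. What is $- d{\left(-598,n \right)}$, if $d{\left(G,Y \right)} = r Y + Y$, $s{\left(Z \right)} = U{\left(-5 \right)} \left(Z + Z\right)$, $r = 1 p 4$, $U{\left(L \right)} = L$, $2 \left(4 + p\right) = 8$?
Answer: $210$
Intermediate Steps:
$p = 0$ ($p = -4 + \frac{1}{2} \cdot 8 = -4 + 4 = 0$)
$r = 0$ ($r = 1 \cdot 0 \cdot 4 = 0 \cdot 4 = 0$)
$s{\left(Z \right)} = - 10 Z$ ($s{\left(Z \right)} = - 5 \left(Z + Z\right) = - 5 \cdot 2 Z = - 10 Z$)
$n = -210$ ($n = - 7 \left(\left(-10\right) \left(-3\right)\right) = \left(-7\right) 30 = -210$)
$d{\left(G,Y \right)} = Y$ ($d{\left(G,Y \right)} = 0 Y + Y = 0 + Y = Y$)
$- d{\left(-598,n \right)} = \left(-1\right) \left(-210\right) = 210$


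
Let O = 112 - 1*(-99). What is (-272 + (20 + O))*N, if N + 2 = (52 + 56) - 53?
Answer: -2173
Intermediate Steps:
N = 53 (N = -2 + ((52 + 56) - 53) = -2 + (108 - 53) = -2 + 55 = 53)
O = 211 (O = 112 + 99 = 211)
(-272 + (20 + O))*N = (-272 + (20 + 211))*53 = (-272 + 231)*53 = -41*53 = -2173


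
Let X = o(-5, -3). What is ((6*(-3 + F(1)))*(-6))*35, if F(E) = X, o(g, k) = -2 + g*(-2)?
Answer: -6300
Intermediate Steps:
o(g, k) = -2 - 2*g
X = 8 (X = -2 - 2*(-5) = -2 + 10 = 8)
F(E) = 8
((6*(-3 + F(1)))*(-6))*35 = ((6*(-3 + 8))*(-6))*35 = ((6*5)*(-6))*35 = (30*(-6))*35 = -180*35 = -6300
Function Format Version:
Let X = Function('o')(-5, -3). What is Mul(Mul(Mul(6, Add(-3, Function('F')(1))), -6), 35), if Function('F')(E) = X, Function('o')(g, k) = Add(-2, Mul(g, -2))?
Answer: -6300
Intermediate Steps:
Function('o')(g, k) = Add(-2, Mul(-2, g))
X = 8 (X = Add(-2, Mul(-2, -5)) = Add(-2, 10) = 8)
Function('F')(E) = 8
Mul(Mul(Mul(6, Add(-3, Function('F')(1))), -6), 35) = Mul(Mul(Mul(6, Add(-3, 8)), -6), 35) = Mul(Mul(Mul(6, 5), -6), 35) = Mul(Mul(30, -6), 35) = Mul(-180, 35) = -6300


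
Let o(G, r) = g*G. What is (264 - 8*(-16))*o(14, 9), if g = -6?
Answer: -32928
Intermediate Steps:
o(G, r) = -6*G
(264 - 8*(-16))*o(14, 9) = (264 - 8*(-16))*(-6*14) = (264 + 128)*(-84) = 392*(-84) = -32928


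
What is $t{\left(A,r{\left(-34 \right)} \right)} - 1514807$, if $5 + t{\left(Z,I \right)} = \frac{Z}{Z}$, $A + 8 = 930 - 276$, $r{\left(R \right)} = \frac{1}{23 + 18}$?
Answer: $-1514811$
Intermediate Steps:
$r{\left(R \right)} = \frac{1}{41}$
$A = 646$ ($A = -8 + \left(930 - 276\right) = -8 + 654 = 646$)
$t{\left(Z,I \right)} = -4$ ($t{\left(Z,I \right)} = -5 + \frac{Z}{Z} = -5 + 1 = -4$)
$t{\left(A,r{\left(-34 \right)} \right)} - 1514807 = -4 - 1514807 = -1514811$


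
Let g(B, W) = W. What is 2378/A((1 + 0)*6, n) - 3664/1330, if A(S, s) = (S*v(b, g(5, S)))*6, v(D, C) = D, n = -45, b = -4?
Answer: -922589/47880 ≈ -19.269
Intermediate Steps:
A(S, s) = -24*S (A(S, s) = (S*(-4))*6 = -4*S*6 = -24*S)
2378/A((1 + 0)*6, n) - 3664/1330 = 2378/((-24*(1 + 0)*6)) - 3664/1330 = 2378/((-24*6)) - 3664*1/1330 = 2378/((-24*6)) - 1832/665 = 2378/(-144) - 1832/665 = 2378*(-1/144) - 1832/665 = -1189/72 - 1832/665 = -922589/47880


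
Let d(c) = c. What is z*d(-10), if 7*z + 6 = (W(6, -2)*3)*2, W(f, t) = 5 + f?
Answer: -600/7 ≈ -85.714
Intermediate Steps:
z = 60/7 (z = -6/7 + (((5 + 6)*3)*2)/7 = -6/7 + ((11*3)*2)/7 = -6/7 + (33*2)/7 = -6/7 + (1/7)*66 = -6/7 + 66/7 = 60/7 ≈ 8.5714)
z*d(-10) = (60/7)*(-10) = -600/7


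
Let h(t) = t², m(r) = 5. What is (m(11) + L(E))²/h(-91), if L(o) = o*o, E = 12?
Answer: 22201/8281 ≈ 2.6810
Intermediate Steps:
L(o) = o²
(m(11) + L(E))²/h(-91) = (5 + 12²)²/((-91)²) = (5 + 144)²/8281 = 149²*(1/8281) = 22201*(1/8281) = 22201/8281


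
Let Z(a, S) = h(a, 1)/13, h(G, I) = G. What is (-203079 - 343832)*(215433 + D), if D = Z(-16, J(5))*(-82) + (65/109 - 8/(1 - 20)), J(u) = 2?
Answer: -3173640966093022/26923 ≈ -1.1788e+11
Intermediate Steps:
Z(a, S) = a/13
D = 2744543/26923 (D = ((1/13)*(-16))*(-82) + (65/109 - 8/(1 - 20)) = -16/13*(-82) + (65*(1/109) - 8/(-19)) = 1312/13 + (65/109 - 8*(-1/19)) = 1312/13 + (65/109 + 8/19) = 1312/13 + 2107/2071 = 2744543/26923 ≈ 101.94)
(-203079 - 343832)*(215433 + D) = (-203079 - 343832)*(215433 + 2744543/26923) = -546911*5802847202/26923 = -3173640966093022/26923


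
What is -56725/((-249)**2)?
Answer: -56725/62001 ≈ -0.91490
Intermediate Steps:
-56725/((-249)**2) = -56725/62001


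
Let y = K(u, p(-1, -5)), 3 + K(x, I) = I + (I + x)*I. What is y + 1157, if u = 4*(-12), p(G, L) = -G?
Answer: 1108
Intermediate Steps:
u = -48
K(x, I) = -3 + I + I*(I + x) (K(x, I) = -3 + (I + (I + x)*I) = -3 + (I + I*(I + x)) = -3 + I + I*(I + x))
y = -49 (y = -3 - 1*(-1) + (-1*(-1))² - 1*(-1)*(-48) = -3 + 1 + 1² + 1*(-48) = -3 + 1 + 1 - 48 = -49)
y + 1157 = -49 + 1157 = 1108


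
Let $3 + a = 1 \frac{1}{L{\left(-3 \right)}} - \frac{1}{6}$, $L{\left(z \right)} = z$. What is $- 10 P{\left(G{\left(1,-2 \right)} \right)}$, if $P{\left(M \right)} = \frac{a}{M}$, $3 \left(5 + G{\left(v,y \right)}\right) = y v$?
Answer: $- \frac{105}{17} \approx -6.1765$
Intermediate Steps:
$G{\left(v,y \right)} = -5 + \frac{v y}{3}$ ($G{\left(v,y \right)} = -5 + \frac{y v}{3} = -5 + \frac{v y}{3}$)
$a = - \frac{7}{2}$ ($a = -3 + \left(1 \frac{1}{-3} - \frac{1}{6}\right) = -3 + \left(1 \left(- \frac{1}{3}\right) - \frac{1}{6}\right) = -3 - \frac{1}{2} = - \frac{7}{2} \approx -3.5$)
$P{\left(M \right)} = - \frac{7}{2 M}$
$- 10 P{\left(G{\left(1,-2 \right)} \right)} = - 10 \left(- \frac{7}{2 \left(-5 + \frac{1}{3} \cdot 1 \left(-2\right)\right)}\right) = - 10 \left(- \frac{7}{2 \left(-5 - \frac{2}{3}\right)}\right) = - 10 \left(- \frac{7}{2 \left(- \frac{17}{3}\right)}\right) = - 10 \left(\left(- \frac{7}{2}\right) \left(- \frac{3}{17}\right)\right) = \left(-10\right) \frac{21}{34} = - \frac{105}{17}$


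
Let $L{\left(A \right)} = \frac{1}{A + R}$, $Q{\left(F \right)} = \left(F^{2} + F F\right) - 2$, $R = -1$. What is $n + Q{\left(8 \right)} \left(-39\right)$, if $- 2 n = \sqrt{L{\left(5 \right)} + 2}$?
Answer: $- \frac{19659}{4} \approx -4914.8$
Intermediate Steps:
$Q{\left(F \right)} = -2 + 2 F^{2}$ ($Q{\left(F \right)} = \left(F^{2} + F^{2}\right) - 2 = 2 F^{2} - 2 = -2 + 2 F^{2}$)
$L{\left(A \right)} = \frac{1}{-1 + A}$ ($L{\left(A \right)} = \frac{1}{A - 1} = \frac{1}{-1 + A}$)
$n = - \frac{3}{4}$ ($n = - \frac{\sqrt{\frac{1}{-1 + 5} + 2}}{2} = - \frac{\sqrt{\frac{1}{4} + 2}}{2} = - \frac{\sqrt{\frac{9}{4}}}{2} = \left(- \frac{1}{2}\right) \frac{3}{2} = - \frac{3}{4} \approx -0.75$)
$n + Q{\left(8 \right)} \left(-39\right) = - \frac{3}{4} + \left(-2 + 2 \cdot 8^{2}\right) \left(-39\right) = - \frac{3}{4} + \left(-2 + 2 \cdot 64\right) \left(-39\right) = - \frac{3}{4} + \left(-2 + 128\right) \left(-39\right) = - \frac{3}{4} + 126 \left(-39\right) = - \frac{3}{4} - 4914 = - \frac{19659}{4}$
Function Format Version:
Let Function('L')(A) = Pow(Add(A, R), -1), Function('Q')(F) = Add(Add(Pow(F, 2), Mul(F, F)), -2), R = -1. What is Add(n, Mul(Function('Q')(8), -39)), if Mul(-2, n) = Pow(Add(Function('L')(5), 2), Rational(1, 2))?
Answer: Rational(-19659, 4) ≈ -4914.8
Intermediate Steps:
Function('Q')(F) = Add(-2, Mul(2, Pow(F, 2))) (Function('Q')(F) = Add(Add(Pow(F, 2), Pow(F, 2)), -2) = Add(Mul(2, Pow(F, 2)), -2) = Add(-2, Mul(2, Pow(F, 2))))
Function('L')(A) = Pow(Add(-1, A), -1) (Function('L')(A) = Pow(Add(A, -1), -1) = Pow(Add(-1, A), -1))
n = Rational(-3, 4) (n = Mul(Rational(-1, 2), Pow(Add(Pow(Add(-1, 5), -1), 2), Rational(1, 2))) = Mul(Rational(-1, 2), Pow(Add(Pow(4, -1), 2), Rational(1, 2))) = Mul(Rational(-1, 2), Pow(Add(Rational(1, 4), 2), Rational(1, 2))) = Mul(Rational(-1, 2), Pow(Rational(9, 4), Rational(1, 2))) = Mul(Rational(-1, 2), Rational(3, 2)) = Rational(-3, 4) ≈ -0.75000)
Add(n, Mul(Function('Q')(8), -39)) = Add(Rational(-3, 4), Mul(Add(-2, Mul(2, Pow(8, 2))), -39)) = Add(Rational(-3, 4), Mul(Add(-2, Mul(2, 64)), -39)) = Add(Rational(-3, 4), Mul(Add(-2, 128), -39)) = Add(Rational(-3, 4), Mul(126, -39)) = Add(Rational(-3, 4), -4914) = Rational(-19659, 4)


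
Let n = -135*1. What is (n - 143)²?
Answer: 77284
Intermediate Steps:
n = -135
(n - 143)² = (-135 - 143)² = (-278)² = 77284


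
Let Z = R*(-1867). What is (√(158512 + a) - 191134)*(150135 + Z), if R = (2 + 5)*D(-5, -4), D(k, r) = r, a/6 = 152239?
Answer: -38687624074 + 202411*√1071946 ≈ -3.8478e+10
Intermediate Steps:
a = 913434 (a = 6*152239 = 913434)
R = -28 (R = (2 + 5)*(-4) = 7*(-4) = -28)
Z = 52276 (Z = -28*(-1867) = 52276)
(√(158512 + a) - 191134)*(150135 + Z) = (√(158512 + 913434) - 191134)*(150135 + 52276) = (√1071946 - 191134)*202411 = (-191134 + √1071946)*202411 = -38687624074 + 202411*√1071946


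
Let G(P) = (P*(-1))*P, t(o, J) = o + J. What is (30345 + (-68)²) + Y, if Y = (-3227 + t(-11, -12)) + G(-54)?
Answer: 28803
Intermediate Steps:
t(o, J) = J + o
G(P) = -P² (G(P) = (-P)*P = -P²)
Y = -6166 (Y = (-3227 + (-12 - 11)) - 1*(-54)² = (-3227 - 23) - 1*2916 = -3250 - 2916 = -6166)
(30345 + (-68)²) + Y = (30345 + (-68)²) - 6166 = (30345 + 4624) - 6166 = 34969 - 6166 = 28803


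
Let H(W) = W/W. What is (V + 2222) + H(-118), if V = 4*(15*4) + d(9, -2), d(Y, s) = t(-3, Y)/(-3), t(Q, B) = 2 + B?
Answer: 7378/3 ≈ 2459.3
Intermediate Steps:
d(Y, s) = -2/3 - Y/3 (d(Y, s) = (2 + Y)/(-3) = (2 + Y)*(-1/3) = -2/3 - Y/3)
V = 709/3 (V = 4*(15*4) + (-2/3 - 1/3*9) = 4*60 + (-2/3 - 3) = 240 - 11/3 = 709/3 ≈ 236.33)
H(W) = 1
(V + 2222) + H(-118) = (709/3 + 2222) + 1 = 7375/3 + 1 = 7378/3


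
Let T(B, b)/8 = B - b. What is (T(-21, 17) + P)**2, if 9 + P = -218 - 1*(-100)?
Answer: 185761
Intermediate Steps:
T(B, b) = -8*b + 8*B (T(B, b) = 8*(B - b) = -8*b + 8*B)
P = -127 (P = -9 + (-218 - 1*(-100)) = -9 + (-218 + 100) = -9 - 118 = -127)
(T(-21, 17) + P)**2 = ((-8*17 + 8*(-21)) - 127)**2 = ((-136 - 168) - 127)**2 = (-304 - 127)**2 = (-431)**2 = 185761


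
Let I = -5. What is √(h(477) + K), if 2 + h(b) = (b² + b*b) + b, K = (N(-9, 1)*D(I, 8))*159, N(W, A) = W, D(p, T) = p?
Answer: 4*√28918 ≈ 680.21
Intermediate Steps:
K = 7155 (K = -9*(-5)*159 = 45*159 = 7155)
h(b) = -2 + b + 2*b² (h(b) = -2 + ((b² + b*b) + b) = -2 + ((b² + b²) + b) = -2 + (2*b² + b) = -2 + (b + 2*b²) = -2 + b + 2*b²)
√(h(477) + K) = √((-2 + 477 + 2*477²) + 7155) = √((-2 + 477 + 2*227529) + 7155) = √((-2 + 477 + 455058) + 7155) = √(455533 + 7155) = √462688 = 4*√28918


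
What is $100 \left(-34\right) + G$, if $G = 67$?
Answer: $-3333$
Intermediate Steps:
$100 \left(-34\right) + G = 100 \left(-34\right) + 67 = -3400 + 67 = -3333$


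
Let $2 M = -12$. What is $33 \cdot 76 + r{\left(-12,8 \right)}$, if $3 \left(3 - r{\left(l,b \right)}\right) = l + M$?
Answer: $2517$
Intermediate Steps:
$M = -6$ ($M = \frac{1}{2} \left(-12\right) = -6$)
$r{\left(l,b \right)} = 5 - \frac{l}{3}$ ($r{\left(l,b \right)} = 3 - \frac{l - 6}{3} = 3 - \frac{-6 + l}{3} = 3 - \left(-2 + \frac{l}{3}\right) = 5 - \frac{l}{3}$)
$33 \cdot 76 + r{\left(-12,8 \right)} = 33 \cdot 76 + \left(5 - -4\right) = 2508 + \left(5 + 4\right) = 2508 + 9 = 2517$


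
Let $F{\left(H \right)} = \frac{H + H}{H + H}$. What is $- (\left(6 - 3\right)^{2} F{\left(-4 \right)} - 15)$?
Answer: $6$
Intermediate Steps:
$F{\left(H \right)} = 1$ ($F{\left(H \right)} = \frac{2 H}{2 H} = 2 H \frac{1}{2 H} = 1$)
$- (\left(6 - 3\right)^{2} F{\left(-4 \right)} - 15) = - (\left(6 - 3\right)^{2} \cdot 1 - 15) = - (3^{2} \cdot 1 - 15) = - (9 \cdot 1 - 15) = - (9 - 15) = \left(-1\right) \left(-6\right) = 6$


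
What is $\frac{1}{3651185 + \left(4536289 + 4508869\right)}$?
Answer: $\frac{1}{12696343} \approx 7.8763 \cdot 10^{-8}$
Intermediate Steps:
$\frac{1}{3651185 + \left(4536289 + 4508869\right)} = \frac{1}{3651185 + 9045158} = \frac{1}{12696343}$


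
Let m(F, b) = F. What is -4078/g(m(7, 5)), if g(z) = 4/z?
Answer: -14273/2 ≈ -7136.5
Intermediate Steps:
-4078/g(m(7, 5)) = -4078/(4/7) = -4078/(4*(1/7)) = -4078/4/7 = -4078*7/4 = -14273/2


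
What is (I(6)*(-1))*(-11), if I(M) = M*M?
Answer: 396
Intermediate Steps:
I(M) = M²
(I(6)*(-1))*(-11) = (6²*(-1))*(-11) = (36*(-1))*(-11) = -36*(-11) = 396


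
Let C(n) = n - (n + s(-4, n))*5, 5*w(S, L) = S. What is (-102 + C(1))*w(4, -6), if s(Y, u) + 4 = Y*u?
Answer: -264/5 ≈ -52.800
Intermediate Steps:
s(Y, u) = -4 + Y*u
w(S, L) = S/5
C(n) = 20 + 16*n (C(n) = n - (n + (-4 - 4*n))*5 = n - (-4 - 3*n)*5 = n - (-20 - 15*n) = n + (20 + 15*n) = 20 + 16*n)
(-102 + C(1))*w(4, -6) = (-102 + (20 + 16*1))*((⅕)*4) = (-102 + (20 + 16))*(⅘) = (-102 + 36)*(⅘) = -66*⅘ = -264/5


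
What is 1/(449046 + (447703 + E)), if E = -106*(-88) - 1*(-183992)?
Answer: 1/1090069 ≈ 9.1737e-7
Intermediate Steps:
E = 193320 (E = 9328 + 183992 = 193320)
1/(449046 + (447703 + E)) = 1/(449046 + (447703 + 193320)) = 1/(449046 + 641023) = 1/1090069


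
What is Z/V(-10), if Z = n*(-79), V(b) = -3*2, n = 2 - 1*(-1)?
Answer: 79/2 ≈ 39.500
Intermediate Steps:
n = 3 (n = 2 + 1 = 3)
V(b) = -6
Z = -237 (Z = 3*(-79) = -237)
Z/V(-10) = -237/(-6) = -237*(-1/6) = 79/2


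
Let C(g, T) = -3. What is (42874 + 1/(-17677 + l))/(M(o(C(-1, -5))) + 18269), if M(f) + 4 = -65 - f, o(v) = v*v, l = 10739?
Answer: 297459811/126209158 ≈ 2.3569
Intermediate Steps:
o(v) = v²
M(f) = -69 - f (M(f) = -4 + (-65 - f) = -69 - f)
(42874 + 1/(-17677 + l))/(M(o(C(-1, -5))) + 18269) = (42874 + 1/(-17677 + 10739))/((-69 - 1*(-3)²) + 18269) = (42874 + 1/(-6938))/((-69 - 1*9) + 18269) = (42874 - 1/6938)/((-69 - 9) + 18269) = 297459811/(6938*(-78 + 18269)) = (297459811/6938)/18191 = (297459811/6938)*(1/18191) = 297459811/126209158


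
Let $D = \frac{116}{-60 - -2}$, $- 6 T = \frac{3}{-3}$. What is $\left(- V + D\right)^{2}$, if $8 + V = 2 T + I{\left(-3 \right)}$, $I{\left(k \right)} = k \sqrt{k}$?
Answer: $\frac{46}{9} + 34 i \sqrt{3} \approx 5.1111 + 58.89 i$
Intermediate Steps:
$T = \frac{1}{6}$ ($T = - \frac{3 \frac{1}{-3}}{6} = - \frac{3 \left(- \frac{1}{3}\right)}{6} = \left(- \frac{1}{6}\right) \left(-1\right) = \frac{1}{6} \approx 0.16667$)
$I{\left(k \right)} = k^{\frac{3}{2}}$
$V = - \frac{23}{3} - 3 i \sqrt{3}$ ($V = -8 + \left(2 \cdot \frac{1}{6} + \left(-3\right)^{\frac{3}{2}}\right) = -8 + \left(\frac{1}{3} - 3 i \sqrt{3}\right) = - \frac{23}{3} - 3 i \sqrt{3} \approx -7.6667 - 5.1962 i$)
$D = -2$ ($D = \frac{116}{-60 + 2} = \frac{116}{-58} = 116 \left(- \frac{1}{58}\right) = -2$)
$\left(- V + D\right)^{2} = \left(- (- \frac{23}{3} - 3 i \sqrt{3}) - 2\right)^{2} = \left(\left(\frac{23}{3} + 3 i \sqrt{3}\right) - 2\right)^{2} = \left(\frac{17}{3} + 3 i \sqrt{3}\right)^{2}$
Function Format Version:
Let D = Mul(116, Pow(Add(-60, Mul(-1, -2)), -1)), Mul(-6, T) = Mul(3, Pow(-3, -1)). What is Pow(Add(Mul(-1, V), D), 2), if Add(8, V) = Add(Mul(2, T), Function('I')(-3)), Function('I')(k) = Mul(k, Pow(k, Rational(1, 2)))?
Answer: Add(Rational(46, 9), Mul(34, I, Pow(3, Rational(1, 2)))) ≈ Add(5.1111, Mul(58.890, I))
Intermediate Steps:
T = Rational(1, 6) (T = Mul(Rational(-1, 6), Mul(3, Pow(-3, -1))) = Mul(Rational(-1, 6), Mul(3, Rational(-1, 3))) = Mul(Rational(-1, 6), -1) = Rational(1, 6) ≈ 0.16667)
Function('I')(k) = Pow(k, Rational(3, 2))
V = Add(Rational(-23, 3), Mul(-3, I, Pow(3, Rational(1, 2)))) (V = Add(-8, Add(Mul(2, Rational(1, 6)), Pow(-3, Rational(3, 2)))) = Add(-8, Add(Rational(1, 3), Mul(-3, I, Pow(3, Rational(1, 2))))) = Add(Rational(-23, 3), Mul(-3, I, Pow(3, Rational(1, 2)))) ≈ Add(-7.6667, Mul(-5.1962, I)))
D = -2 (D = Mul(116, Pow(Add(-60, 2), -1)) = Mul(116, Pow(-58, -1)) = Mul(116, Rational(-1, 58)) = -2)
Pow(Add(Mul(-1, V), D), 2) = Pow(Add(Mul(-1, Add(Rational(-23, 3), Mul(-3, I, Pow(3, Rational(1, 2))))), -2), 2) = Pow(Add(Add(Rational(23, 3), Mul(3, I, Pow(3, Rational(1, 2)))), -2), 2) = Pow(Add(Rational(17, 3), Mul(3, I, Pow(3, Rational(1, 2)))), 2)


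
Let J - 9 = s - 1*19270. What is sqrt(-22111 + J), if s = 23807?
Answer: I*sqrt(17565) ≈ 132.53*I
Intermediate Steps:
J = 4546 (J = 9 + (23807 - 1*19270) = 9 + (23807 - 19270) = 9 + 4537 = 4546)
sqrt(-22111 + J) = sqrt(-22111 + 4546) = sqrt(-17565) = I*sqrt(17565)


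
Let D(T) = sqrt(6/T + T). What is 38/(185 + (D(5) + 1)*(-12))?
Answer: 32870/145181 + 456*sqrt(155)/145181 ≈ 0.26551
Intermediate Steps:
D(T) = sqrt(T + 6/T)
38/(185 + (D(5) + 1)*(-12)) = 38/(185 + (sqrt(5 + 6/5) + 1)*(-12)) = 38/(185 + (sqrt(31/5) + 1)*(-12)) = 38/(185 + (sqrt(155)/5 + 1)*(-12)) = 38/(185 + (1 + sqrt(155)/5)*(-12)) = 38/(185 + (-12 - 12*sqrt(155)/5)) = 38/(173 - 12*sqrt(155)/5)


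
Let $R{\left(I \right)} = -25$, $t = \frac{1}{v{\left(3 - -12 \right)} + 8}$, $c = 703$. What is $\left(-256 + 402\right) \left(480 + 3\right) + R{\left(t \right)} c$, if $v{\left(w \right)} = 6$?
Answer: $52943$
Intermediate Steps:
$t = \frac{1}{14}$ ($t = \frac{1}{6 + 8} = \frac{1}{14} \approx 0.071429$)
$\left(-256 + 402\right) \left(480 + 3\right) + R{\left(t \right)} c = \left(-256 + 402\right) \left(480 + 3\right) - 17575 = 146 \cdot 483 - 17575 = 70518 - 17575 = 52943$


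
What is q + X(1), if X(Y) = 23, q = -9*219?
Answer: -1948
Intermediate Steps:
q = -1971
q + X(1) = -1971 + 23 = -1948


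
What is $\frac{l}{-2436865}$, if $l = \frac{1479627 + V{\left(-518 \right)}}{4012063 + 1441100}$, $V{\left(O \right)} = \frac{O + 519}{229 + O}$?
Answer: $- \frac{427612202}{3840411773604555} \approx -1.1135 \cdot 10^{-7}$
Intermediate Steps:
$V{\left(O \right)} = \frac{519 + O}{229 + O}$
$l = \frac{427612202}{1575964107}$ ($l = \frac{1479627 + \frac{519 - 518}{229 - 518}}{4012063 + 1441100} = \frac{1479627 + \frac{1}{-289} \cdot 1}{5453163} = \left(1479627 - \frac{1}{289}\right) \frac{1}{5453163} = \frac{427612202}{289} \cdot \frac{1}{5453163} = \frac{427612202}{1575964107} \approx 0.27133$)
$\frac{l}{-2436865} = \frac{427612202}{1575964107 \left(-2436865\right)} = \frac{427612202}{1575964107} \left(- \frac{1}{2436865}\right) = - \frac{427612202}{3840411773604555}$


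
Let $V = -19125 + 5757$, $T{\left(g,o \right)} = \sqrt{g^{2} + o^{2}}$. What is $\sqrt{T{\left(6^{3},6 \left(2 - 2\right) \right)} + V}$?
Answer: $4 i \sqrt{822} \approx 114.68 i$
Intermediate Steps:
$V = -13368$
$\sqrt{T{\left(6^{3},6 \left(2 - 2\right) \right)} + V} = \sqrt{\sqrt{\left(6^{3}\right)^{2} + \left(6 \left(2 - 2\right)\right)^{2}} - 13368} = \sqrt{\sqrt{216^{2} + \left(6 \cdot 0\right)^{2}} - 13368} = \sqrt{\sqrt{46656 + 0^{2}} - 13368} = \sqrt{\sqrt{46656 + 0} - 13368} = \sqrt{\sqrt{46656} - 13368} = \sqrt{216 - 13368} = \sqrt{-13152} = 4 i \sqrt{822}$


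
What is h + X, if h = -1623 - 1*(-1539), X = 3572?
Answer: 3488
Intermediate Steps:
h = -84 (h = -1623 + 1539 = -84)
h + X = -84 + 3572 = 3488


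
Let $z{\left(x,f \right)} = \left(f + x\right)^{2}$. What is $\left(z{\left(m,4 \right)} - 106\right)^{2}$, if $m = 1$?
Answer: $6561$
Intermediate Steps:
$\left(z{\left(m,4 \right)} - 106\right)^{2} = \left(\left(4 + 1\right)^{2} - 106\right)^{2} = \left(5^{2} - 106\right)^{2} = \left(25 - 106\right)^{2} = \left(-81\right)^{2} = 6561$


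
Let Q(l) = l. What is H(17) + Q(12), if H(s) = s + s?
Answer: 46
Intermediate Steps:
H(s) = 2*s
H(17) + Q(12) = 2*17 + 12 = 34 + 12 = 46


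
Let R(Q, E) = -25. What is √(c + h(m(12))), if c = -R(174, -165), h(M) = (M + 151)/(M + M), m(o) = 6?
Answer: √1371/6 ≈ 6.1712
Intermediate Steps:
h(M) = (151 + M)/(2*M) (h(M) = (151 + M)/((2*M)) = (151 + M)*(1/(2*M)) = (151 + M)/(2*M))
c = 25 (c = -1*(-25) = 25)
√(c + h(m(12))) = √(25 + (½)*(151 + 6)/6) = √(25 + (½)*(⅙)*157) = √(25 + 157/12) = √(457/12) = √1371/6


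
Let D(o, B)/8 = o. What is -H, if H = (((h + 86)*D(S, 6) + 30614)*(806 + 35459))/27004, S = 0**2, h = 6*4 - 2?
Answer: -555108355/13502 ≈ -41113.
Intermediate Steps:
h = 22 (h = 24 - 2 = 22)
S = 0
D(o, B) = 8*o
H = 555108355/13502 (H = (((22 + 86)*(8*0) + 30614)*(806 + 35459))/27004 = ((108*0 + 30614)*36265)*(1/27004) = ((0 + 30614)*36265)*(1/27004) = (30614*36265)*(1/27004) = 1110216710*(1/27004) = 555108355/13502 ≈ 41113.)
-H = -1*555108355/13502 = -555108355/13502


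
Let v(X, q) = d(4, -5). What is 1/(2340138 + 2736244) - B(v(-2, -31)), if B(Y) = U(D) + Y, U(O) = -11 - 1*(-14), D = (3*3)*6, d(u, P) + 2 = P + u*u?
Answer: -60916583/5076382 ≈ -12.000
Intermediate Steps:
d(u, P) = -2 + P + u**2 (d(u, P) = -2 + (P + u*u) = -2 + (P + u**2) = -2 + P + u**2)
v(X, q) = 9 (v(X, q) = -2 - 5 + 4**2 = -2 - 5 + 16 = 9)
D = 54 (D = 9*6 = 54)
U(O) = 3 (U(O) = -11 + 14 = 3)
B(Y) = 3 + Y
1/(2340138 + 2736244) - B(v(-2, -31)) = 1/(2340138 + 2736244) - (3 + 9) = 1/5076382 - 1*12 = 1/5076382 - 12 = -60916583/5076382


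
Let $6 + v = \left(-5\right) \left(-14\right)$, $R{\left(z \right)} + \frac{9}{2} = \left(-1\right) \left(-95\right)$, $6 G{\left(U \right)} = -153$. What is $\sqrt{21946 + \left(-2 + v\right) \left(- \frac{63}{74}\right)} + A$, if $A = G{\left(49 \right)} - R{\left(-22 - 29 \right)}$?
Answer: $-116 + \frac{\sqrt{29971813}}{37} \approx 31.964$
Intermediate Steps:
$G{\left(U \right)} = - \frac{51}{2}$ ($G{\left(U \right)} = \frac{1}{6} \left(-153\right) = - \frac{51}{2}$)
$R{\left(z \right)} = \frac{181}{2}$ ($R{\left(z \right)} = - \frac{9}{2} - -95 = - \frac{9}{2} + 95 = \frac{181}{2}$)
$v = 64$ ($v = -6 - -70 = -6 + 70 = 64$)
$A = -116$ ($A = - \frac{51}{2} - \frac{181}{2} = -116$)
$\sqrt{21946 + \left(-2 + v\right) \left(- \frac{63}{74}\right)} + A = \sqrt{21946 + \left(-2 + 64\right) \left(- \frac{63}{74}\right)} - 116 = \sqrt{21946 + 62 \left(\left(-63\right) \frac{1}{74}\right)} - 116 = \sqrt{21946 + 62 \left(- \frac{63}{74}\right)} - 116 = \sqrt{21946 - \frac{1953}{37}} - 116 = \sqrt{\frac{810049}{37}} - 116 = \frac{\sqrt{29971813}}{37} - 116 = -116 + \frac{\sqrt{29971813}}{37}$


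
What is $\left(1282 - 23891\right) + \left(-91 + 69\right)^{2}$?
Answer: $-22125$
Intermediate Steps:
$\left(1282 - 23891\right) + \left(-91 + 69\right)^{2} = -22609 + \left(-22\right)^{2} = -22609 + 484 = -22125$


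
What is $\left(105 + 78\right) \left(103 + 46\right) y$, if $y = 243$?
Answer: $6625881$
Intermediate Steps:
$\left(105 + 78\right) \left(103 + 46\right) y = \left(105 + 78\right) \left(103 + 46\right) 243 = 183 \cdot 149 \cdot 243 = 27267 \cdot 243 = 6625881$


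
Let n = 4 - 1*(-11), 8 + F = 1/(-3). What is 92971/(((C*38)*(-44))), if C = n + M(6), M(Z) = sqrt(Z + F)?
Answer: -4183695/1140304 + 92971*I*sqrt(21)/1140304 ≈ -3.6689 + 0.37363*I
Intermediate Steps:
F = -25/3 (F = -8 + 1/(-3) = -8 - 1/3 = -25/3 ≈ -8.3333)
n = 15 (n = 4 + 11 = 15)
M(Z) = sqrt(-25/3 + Z) (M(Z) = sqrt(Z - 25/3) = sqrt(-25/3 + Z))
C = 15 + I*sqrt(21)/3 (C = 15 + sqrt(-75 + 9*6)/3 = 15 + sqrt(-75 + 54)/3 = 15 + sqrt(-21)/3 = 15 + (I*sqrt(21))/3 = 15 + I*sqrt(21)/3 ≈ 15.0 + 1.5275*I)
92971/(((C*38)*(-44))) = 92971/((((15 + I*sqrt(21)/3)*38)*(-44))) = 92971/(((570 + 38*I*sqrt(21)/3)*(-44))) = 92971/(-25080 - 1672*I*sqrt(21)/3)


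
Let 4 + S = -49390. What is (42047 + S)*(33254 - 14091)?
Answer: -140790561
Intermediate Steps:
S = -49394 (S = -4 - 49390 = -49394)
(42047 + S)*(33254 - 14091) = (42047 - 49394)*(33254 - 14091) = -7347*19163 = -140790561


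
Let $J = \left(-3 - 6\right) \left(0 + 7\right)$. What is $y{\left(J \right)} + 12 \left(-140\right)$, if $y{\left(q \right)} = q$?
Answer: $-1743$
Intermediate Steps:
$J = -63$ ($J = \left(-9\right) 7 = -63$)
$y{\left(J \right)} + 12 \left(-140\right) = -63 + 12 \left(-140\right) = -63 - 1680 = -1743$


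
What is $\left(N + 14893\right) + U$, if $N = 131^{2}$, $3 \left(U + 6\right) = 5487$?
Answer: $33877$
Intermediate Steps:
$U = 1823$ ($U = -6 + \frac{1}{3} \cdot 5487 = -6 + 1829 = 1823$)
$N = 17161$
$\left(N + 14893\right) + U = \left(17161 + 14893\right) + 1823 = 32054 + 1823 = 33877$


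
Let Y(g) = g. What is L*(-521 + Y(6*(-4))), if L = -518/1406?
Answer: 3815/19 ≈ 200.79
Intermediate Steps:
L = -7/19 (L = -518*1/1406 = -7/19 ≈ -0.36842)
L*(-521 + Y(6*(-4))) = -7*(-521 + 6*(-4))/19 = -7*(-521 - 24)/19 = -7/19*(-545) = 3815/19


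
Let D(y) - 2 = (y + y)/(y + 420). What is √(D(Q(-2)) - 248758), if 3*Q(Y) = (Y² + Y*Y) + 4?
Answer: I*√698755551/53 ≈ 498.75*I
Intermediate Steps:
Q(Y) = 4/3 + 2*Y²/3 (Q(Y) = ((Y² + Y*Y) + 4)/3 = ((Y² + Y²) + 4)/3 = (2*Y² + 4)/3 = (4 + 2*Y²)/3 = 4/3 + 2*Y²/3)
D(y) = 2 + 2*y/(420 + y) (D(y) = 2 + (y + y)/(y + 420) = 2 + (2*y)/(420 + y) = 2 + 2*y/(420 + y))
√(D(Q(-2)) - 248758) = √(4*(210 + (4/3 + (⅔)*(-2)²))/(420 + (4/3 + (⅔)*(-2)²)) - 248758) = √(4*(210 + (4/3 + (⅔)*4))/(420 + (4/3 + (⅔)*4)) - 248758) = √(4*(210 + (4/3 + 8/3))/(420 + (4/3 + 8/3)) - 248758) = √(4*(210 + 4)/(420 + 4) - 248758) = √(4*214/424 - 248758) = √(4*(1/424)*214 - 248758) = √(107/53 - 248758) = √(-13184067/53) = I*√698755551/53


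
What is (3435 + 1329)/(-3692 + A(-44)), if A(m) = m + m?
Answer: -397/315 ≈ -1.2603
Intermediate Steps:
A(m) = 2*m
(3435 + 1329)/(-3692 + A(-44)) = (3435 + 1329)/(-3692 + 2*(-44)) = 4764/(-3692 - 88) = 4764/(-3780) = 4764*(-1/3780) = -397/315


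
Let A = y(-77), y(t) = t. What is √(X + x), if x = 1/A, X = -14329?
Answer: I*√84956718/77 ≈ 119.7*I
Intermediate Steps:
A = -77
x = -1/77 (x = 1/(-77) = -1/77 ≈ -0.012987)
√(X + x) = √(-14329 - 1/77) = √(-1103334/77) = I*√84956718/77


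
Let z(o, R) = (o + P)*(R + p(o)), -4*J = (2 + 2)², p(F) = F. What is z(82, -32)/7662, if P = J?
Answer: 650/1277 ≈ 0.50901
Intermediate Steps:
J = -4 (J = -(2 + 2)²/4 = -¼*4² = -¼*16 = -4)
P = -4
z(o, R) = (-4 + o)*(R + o) (z(o, R) = (o - 4)*(R + o) = (-4 + o)*(R + o))
z(82, -32)/7662 = (82² - 4*(-32) - 4*82 - 32*82)/7662 = (6724 + 128 - 328 - 2624)*(1/7662) = 3900*(1/7662) = 650/1277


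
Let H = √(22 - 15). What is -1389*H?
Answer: -1389*√7 ≈ -3674.9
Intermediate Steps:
H = √7 ≈ 2.6458
-1389*H = -1389*√7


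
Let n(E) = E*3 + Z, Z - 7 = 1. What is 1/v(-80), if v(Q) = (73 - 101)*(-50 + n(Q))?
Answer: 1/7896 ≈ 0.00012665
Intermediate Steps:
Z = 8 (Z = 7 + 1 = 8)
n(E) = 8 + 3*E (n(E) = E*3 + 8 = 3*E + 8 = 8 + 3*E)
v(Q) = 1176 - 84*Q (v(Q) = (73 - 101)*(-50 + (8 + 3*Q)) = -28*(-42 + 3*Q) = 1176 - 84*Q)
1/v(-80) = 1/(1176 - 84*(-80)) = 1/(1176 + 6720) = 1/7896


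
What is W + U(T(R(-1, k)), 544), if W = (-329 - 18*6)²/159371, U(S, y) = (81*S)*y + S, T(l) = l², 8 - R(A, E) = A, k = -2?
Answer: 568837523284/159371 ≈ 3.5693e+6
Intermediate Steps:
R(A, E) = 8 - A
U(S, y) = S + 81*S*y (U(S, y) = 81*S*y + S = S + 81*S*y)
W = 190969/159371 (W = (-329 - 108)²*(1/159371) = (-437)²*(1/159371) = 190969*(1/159371) = 190969/159371 ≈ 1.1983)
W + U(T(R(-1, k)), 544) = 190969/159371 + (8 - 1*(-1))²*(1 + 81*544) = 190969/159371 + (8 + 1)²*(1 + 44064) = 190969/159371 + 9²*44065 = 190969/159371 + 81*44065 = 190969/159371 + 3569265 = 568837523284/159371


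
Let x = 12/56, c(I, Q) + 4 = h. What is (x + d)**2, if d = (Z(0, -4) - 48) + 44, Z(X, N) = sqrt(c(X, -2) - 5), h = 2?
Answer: 1437/196 - 53*I*sqrt(7)/7 ≈ 7.3316 - 20.032*I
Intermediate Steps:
c(I, Q) = -2 (c(I, Q) = -4 + 2 = -2)
Z(X, N) = I*sqrt(7) (Z(X, N) = sqrt(-2 - 5) = sqrt(-7) = I*sqrt(7))
d = -4 + I*sqrt(7) (d = (I*sqrt(7) - 48) + 44 = (-48 + I*sqrt(7)) + 44 = -4 + I*sqrt(7) ≈ -4.0 + 2.6458*I)
x = 3/14 (x = 12*(1/56) = 3/14 ≈ 0.21429)
(x + d)**2 = (3/14 + (-4 + I*sqrt(7)))**2 = (-53/14 + I*sqrt(7))**2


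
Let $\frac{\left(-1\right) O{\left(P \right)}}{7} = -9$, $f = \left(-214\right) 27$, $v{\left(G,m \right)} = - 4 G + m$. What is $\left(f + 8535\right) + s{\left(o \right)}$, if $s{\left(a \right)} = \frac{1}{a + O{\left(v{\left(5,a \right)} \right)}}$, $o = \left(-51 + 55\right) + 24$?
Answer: $\frac{250888}{91} \approx 2757.0$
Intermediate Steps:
$o = 28$ ($o = 4 + 24 = 28$)
$v{\left(G,m \right)} = m - 4 G$
$f = -5778$
$O{\left(P \right)} = 63$ ($O{\left(P \right)} = \left(-7\right) \left(-9\right) = 63$)
$s{\left(a \right)} = \frac{1}{63 + a}$ ($s{\left(a \right)} = \frac{1}{a + 63} = \frac{1}{63 + a}$)
$\left(f + 8535\right) + s{\left(o \right)} = \left(-5778 + 8535\right) + \frac{1}{63 + 28} = 2757 + \frac{1}{91} = \frac{250888}{91}$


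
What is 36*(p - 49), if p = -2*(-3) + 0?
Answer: -1548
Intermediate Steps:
p = 6 (p = 6 + 0 = 6)
36*(p - 49) = 36*(6 - 49) = 36*(-43) = -1548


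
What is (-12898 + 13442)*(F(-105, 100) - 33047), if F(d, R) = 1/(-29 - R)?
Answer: -2319106816/129 ≈ -1.7978e+7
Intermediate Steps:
(-12898 + 13442)*(F(-105, 100) - 33047) = (-12898 + 13442)*(-1/(29 + 100) - 33047) = 544*(-1/129 - 33047) = 544*(-4263064/129) = -2319106816/129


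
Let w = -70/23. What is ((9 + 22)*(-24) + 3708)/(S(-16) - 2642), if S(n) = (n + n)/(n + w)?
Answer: -324558/289115 ≈ -1.1226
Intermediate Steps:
w = -70/23 (w = -70*1/23 = -70/23 ≈ -3.0435)
S(n) = 2*n/(-70/23 + n) (S(n) = (n + n)/(n - 70/23) = (2*n)/(-70/23 + n) = 2*n/(-70/23 + n))
((9 + 22)*(-24) + 3708)/(S(-16) - 2642) = ((9 + 22)*(-24) + 3708)/(46*(-16)/(-70 + 23*(-16)) - 2642) = (31*(-24) + 3708)/(46*(-16)/(-70 - 368) - 2642) = (-744 + 3708)/(46*(-16)/(-438) - 2642) = 2964/(46*(-16)*(-1/438) - 2642) = 2964/(368/219 - 2642) = 2964/(-578230/219) = 2964*(-219/578230) = -324558/289115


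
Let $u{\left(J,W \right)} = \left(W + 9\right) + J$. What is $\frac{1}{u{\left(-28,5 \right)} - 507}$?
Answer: $- \frac{1}{521} \approx -0.0019194$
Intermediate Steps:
$u{\left(J,W \right)} = 9 + J + W$ ($u{\left(J,W \right)} = \left(9 + W\right) + J = 9 + J + W$)
$\frac{1}{u{\left(-28,5 \right)} - 507} = \frac{1}{\left(9 - 28 + 5\right) - 507} = \frac{1}{-14 - 507} = \frac{1}{-521} = - \frac{1}{521}$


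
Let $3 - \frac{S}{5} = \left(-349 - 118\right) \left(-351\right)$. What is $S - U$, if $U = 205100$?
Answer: $-1024670$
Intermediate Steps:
$S = -819570$ ($S = 15 - 5 \left(-349 - 118\right) \left(-351\right) = 15 - 5 \left(\left(-467\right) \left(-351\right)\right) = 15 - 819585 = -819570$)
$S - U = -819570 - 205100 = -1024670$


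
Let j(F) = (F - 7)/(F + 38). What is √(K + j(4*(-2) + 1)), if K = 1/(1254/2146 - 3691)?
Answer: I*√1771400918658/1979908 ≈ 0.67222*I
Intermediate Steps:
j(F) = (-7 + F)/(38 + F)
K = -1073/3959816 (K = 1/(1254*(1/2146) - 3691) = 1/(627/1073 - 3691) = 1/(-3959816/1073) = -1073/3959816 ≈ -0.00027097)
√(K + j(4*(-2) + 1)) = √(-1073/3959816 + (-7 + (4*(-2) + 1))/(38 + (4*(-2) + 1))) = √(-1073/3959816 + (-7 + (-8 + 1))/(38 + (-8 + 1))) = √(-1073/3959816 + (-7 - 7)/(38 - 7)) = √(-1073/3959816 - 14/31) = √(-1789377/3959816) = I*√1771400918658/1979908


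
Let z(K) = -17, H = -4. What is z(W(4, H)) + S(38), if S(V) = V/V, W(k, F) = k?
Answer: -16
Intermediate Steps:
S(V) = 1
z(W(4, H)) + S(38) = -17 + 1 = -16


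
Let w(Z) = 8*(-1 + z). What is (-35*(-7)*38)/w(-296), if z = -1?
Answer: -4655/8 ≈ -581.88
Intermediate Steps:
w(Z) = -16 (w(Z) = 8*(-1 - 1) = 8*(-2) = -16)
(-35*(-7)*38)/w(-296) = (-35*(-7)*38)/(-16) = (245*38)*(-1/16) = 9310*(-1/16) = -4655/8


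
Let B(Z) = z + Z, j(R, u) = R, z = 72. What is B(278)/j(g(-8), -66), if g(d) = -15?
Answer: -70/3 ≈ -23.333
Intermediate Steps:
B(Z) = 72 + Z
B(278)/j(g(-8), -66) = (72 + 278)/(-15) = 350*(-1/15) = -70/3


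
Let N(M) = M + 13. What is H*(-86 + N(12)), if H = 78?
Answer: -4758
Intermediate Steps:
N(M) = 13 + M
H*(-86 + N(12)) = 78*(-86 + (13 + 12)) = 78*(-86 + 25) = 78*(-61) = -4758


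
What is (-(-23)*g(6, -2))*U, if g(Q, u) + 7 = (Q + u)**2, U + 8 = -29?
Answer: -7659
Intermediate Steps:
U = -37 (U = -8 - 29 = -37)
g(Q, u) = -7 + (Q + u)**2
(-(-23)*g(6, -2))*U = -(-23)*(-7 + (6 - 2)**2)*(-37) = -(-23)*(-7 + 4**2)*(-37) = -(-23)*(-7 + 16)*(-37) = -(-23)*9*(-37) = -23*(-9)*(-37) = 207*(-37) = -7659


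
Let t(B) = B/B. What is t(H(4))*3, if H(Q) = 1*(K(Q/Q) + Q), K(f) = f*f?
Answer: 3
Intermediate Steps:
K(f) = f**2
H(Q) = 1 + Q (H(Q) = 1*((Q/Q)**2 + Q) = 1*(1**2 + Q) = 1*(1 + Q) = 1 + Q)
t(B) = 1
t(H(4))*3 = 1*3 = 3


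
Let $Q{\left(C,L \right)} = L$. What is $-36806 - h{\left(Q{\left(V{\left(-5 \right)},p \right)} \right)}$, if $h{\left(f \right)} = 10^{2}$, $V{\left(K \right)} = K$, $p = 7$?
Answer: $-36906$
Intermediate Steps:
$h{\left(f \right)} = 100$
$-36806 - h{\left(Q{\left(V{\left(-5 \right)},p \right)} \right)} = -36806 - 100 = -36906$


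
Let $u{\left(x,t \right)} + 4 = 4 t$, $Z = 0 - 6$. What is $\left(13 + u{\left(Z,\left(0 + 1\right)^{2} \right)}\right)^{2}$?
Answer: $169$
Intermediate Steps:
$Z = -6$ ($Z = 0 - 6 = -6$)
$u{\left(x,t \right)} = -4 + 4 t$
$\left(13 + u{\left(Z,\left(0 + 1\right)^{2} \right)}\right)^{2} = \left(13 - \left(4 - 4 \left(0 + 1\right)^{2}\right)\right)^{2} = \left(13 - \left(4 - 4 \cdot 1^{2}\right)\right)^{2} = \left(13 + \left(-4 + 4 \cdot 1\right)\right)^{2} = \left(13 + \left(-4 + 4\right)\right)^{2} = \left(13 + 0\right)^{2} = 13^{2} = 169$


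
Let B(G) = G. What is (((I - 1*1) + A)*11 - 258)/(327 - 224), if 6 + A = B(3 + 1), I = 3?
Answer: -258/103 ≈ -2.5049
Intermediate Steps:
A = -2 (A = -6 + (3 + 1) = -6 + 4 = -2)
(((I - 1*1) + A)*11 - 258)/(327 - 224) = (((3 - 1*1) - 2)*11 - 258)/(327 - 224) = (((3 - 1) - 2)*11 - 258)/103 = ((2 - 2)*11 - 258)*(1/103) = (0*11 - 258)*(1/103) = (0 - 258)*(1/103) = -258*1/103 = -258/103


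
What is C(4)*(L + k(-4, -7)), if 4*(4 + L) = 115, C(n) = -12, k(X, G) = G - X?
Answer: -261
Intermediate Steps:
L = 99/4 (L = -4 + (¼)*115 = -4 + 115/4 = 99/4 ≈ 24.750)
C(4)*(L + k(-4, -7)) = -12*(99/4 + (-7 - 1*(-4))) = -12*(99/4 + (-7 + 4)) = -12*(99/4 - 3) = -12*87/4 = -261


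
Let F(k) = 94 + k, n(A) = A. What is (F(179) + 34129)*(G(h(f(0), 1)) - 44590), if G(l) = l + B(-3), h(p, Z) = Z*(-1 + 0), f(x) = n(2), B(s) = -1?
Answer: -1534053984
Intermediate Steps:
f(x) = 2
h(p, Z) = -Z (h(p, Z) = Z*(-1) = -Z)
G(l) = -1 + l (G(l) = l - 1 = -1 + l)
(F(179) + 34129)*(G(h(f(0), 1)) - 44590) = ((94 + 179) + 34129)*((-1 - 1*1) - 44590) = (273 + 34129)*((-1 - 1) - 44590) = 34402*(-2 - 44590) = 34402*(-44592) = -1534053984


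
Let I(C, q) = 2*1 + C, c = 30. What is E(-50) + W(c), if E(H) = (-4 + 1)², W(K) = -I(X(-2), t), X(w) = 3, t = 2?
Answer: 4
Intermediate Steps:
I(C, q) = 2 + C
W(K) = -5 (W(K) = -(2 + 3) = -1*5 = -5)
E(H) = 9 (E(H) = (-3)² = 9)
E(-50) + W(c) = 9 - 5 = 4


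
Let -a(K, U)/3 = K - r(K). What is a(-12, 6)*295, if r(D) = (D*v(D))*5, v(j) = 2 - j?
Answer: -732780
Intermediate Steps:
r(D) = 5*D*(2 - D) (r(D) = (D*(2 - D))*5 = 5*D*(2 - D))
a(K, U) = -3*K + 15*K*(2 - K) (a(K, U) = -3*(K - 5*K*(2 - K)) = -3*K + 15*K*(2 - K))
a(-12, 6)*295 = (3*(-12)*(9 - 5*(-12)))*295 = (3*(-12)*(9 + 60))*295 = (3*(-12)*69)*295 = -2484*295 = -732780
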